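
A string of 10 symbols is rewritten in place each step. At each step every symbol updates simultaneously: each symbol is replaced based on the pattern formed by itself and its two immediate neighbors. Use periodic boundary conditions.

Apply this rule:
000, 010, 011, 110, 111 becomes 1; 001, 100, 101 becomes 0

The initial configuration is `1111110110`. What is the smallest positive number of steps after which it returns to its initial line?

step 1: 1111110110

1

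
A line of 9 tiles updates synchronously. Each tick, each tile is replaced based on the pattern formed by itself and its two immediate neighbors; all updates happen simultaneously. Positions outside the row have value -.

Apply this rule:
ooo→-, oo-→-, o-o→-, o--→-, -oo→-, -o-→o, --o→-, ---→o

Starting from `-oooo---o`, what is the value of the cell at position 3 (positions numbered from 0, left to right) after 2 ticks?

tick 1: ------o-o
tick 2: ooooo-o-o
position 3 holds o

o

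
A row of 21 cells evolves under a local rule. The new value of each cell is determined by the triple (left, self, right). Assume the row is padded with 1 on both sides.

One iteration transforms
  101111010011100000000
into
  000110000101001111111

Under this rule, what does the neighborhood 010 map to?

0

At position 7 the neighborhood is 010; the next row has 0 there.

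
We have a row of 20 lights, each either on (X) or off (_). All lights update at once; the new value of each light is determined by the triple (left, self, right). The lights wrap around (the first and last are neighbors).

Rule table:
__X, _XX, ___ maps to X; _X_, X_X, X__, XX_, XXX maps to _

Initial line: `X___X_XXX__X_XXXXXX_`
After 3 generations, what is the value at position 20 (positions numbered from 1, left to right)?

__XX__X___X__X______
XXX__X__XX__X__XXXXX
____X__XX__X__XX____
position 20 holds _

_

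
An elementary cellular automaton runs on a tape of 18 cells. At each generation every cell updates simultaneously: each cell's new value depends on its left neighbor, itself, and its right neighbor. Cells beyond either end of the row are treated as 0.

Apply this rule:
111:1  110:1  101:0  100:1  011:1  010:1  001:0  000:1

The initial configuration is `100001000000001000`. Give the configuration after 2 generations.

generation 1: 111101111111101111
generation 2: 111101111111101111

111101111111101111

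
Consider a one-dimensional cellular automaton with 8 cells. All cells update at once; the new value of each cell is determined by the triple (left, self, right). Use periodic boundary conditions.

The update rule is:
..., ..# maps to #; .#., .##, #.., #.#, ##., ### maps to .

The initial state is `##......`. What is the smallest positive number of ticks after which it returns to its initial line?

16

...#####
.##.....
#...####
..##....
##...###
...##...
###...##
....##..
####...#
.....##.
#####...
......##
.#####..
#......#
..#####.
##......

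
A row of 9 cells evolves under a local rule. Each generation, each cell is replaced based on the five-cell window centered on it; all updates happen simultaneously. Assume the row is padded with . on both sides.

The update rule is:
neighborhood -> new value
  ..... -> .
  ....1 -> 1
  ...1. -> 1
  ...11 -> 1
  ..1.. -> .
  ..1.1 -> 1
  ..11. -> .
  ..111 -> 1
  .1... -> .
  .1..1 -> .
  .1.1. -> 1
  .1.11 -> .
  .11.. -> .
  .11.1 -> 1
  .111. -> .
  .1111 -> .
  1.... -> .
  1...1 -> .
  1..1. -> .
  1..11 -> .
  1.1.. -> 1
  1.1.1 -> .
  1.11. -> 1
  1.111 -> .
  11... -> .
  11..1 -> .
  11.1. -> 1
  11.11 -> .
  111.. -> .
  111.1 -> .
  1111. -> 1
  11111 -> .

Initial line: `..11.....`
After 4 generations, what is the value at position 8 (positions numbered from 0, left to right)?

.

generation 1: 11.......
generation 2: .........
generation 3: .........  (fixed point — unchanged through generation 4)
position 8 holds .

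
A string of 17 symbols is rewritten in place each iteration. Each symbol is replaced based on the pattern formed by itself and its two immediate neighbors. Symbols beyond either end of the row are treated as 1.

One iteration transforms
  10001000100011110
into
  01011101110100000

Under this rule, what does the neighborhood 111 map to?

0

At position 13 the neighborhood is 111; the next row has 0 there.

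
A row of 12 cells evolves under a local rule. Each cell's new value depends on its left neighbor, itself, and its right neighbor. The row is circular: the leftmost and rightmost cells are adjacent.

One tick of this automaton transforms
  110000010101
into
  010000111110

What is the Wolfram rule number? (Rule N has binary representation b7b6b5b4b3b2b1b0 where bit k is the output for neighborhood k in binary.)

102

position 0: 111 → 0  (bit 7 = 0)
position 1: 110 → 1  (bit 6 = 1)
position 8: 101 → 1  (bit 5 = 1)
position 2: 100 → 0  (bit 4 = 0)
position 11: 011 → 0  (bit 3 = 0)
position 7: 010 → 1  (bit 2 = 1)
position 6: 001 → 1  (bit 1 = 1)
position 3: 000 → 0  (bit 0 = 0)
bits b7..b0 = 01100110 = 102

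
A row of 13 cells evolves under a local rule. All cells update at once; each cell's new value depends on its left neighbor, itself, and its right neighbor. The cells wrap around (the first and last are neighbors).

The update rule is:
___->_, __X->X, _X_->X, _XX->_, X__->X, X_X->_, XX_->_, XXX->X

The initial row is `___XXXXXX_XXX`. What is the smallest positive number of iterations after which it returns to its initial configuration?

X_X_XXXX___X_
X_X__XX_X_XX_
X_XXX___X____
X__X_X_XXX__X
_XXX_X__X_XX_
X_X__XXXX___X
__XXX_XX_X_X_
_X_X_____X_XX
_X_XX___XX___
XX___X_X__X__
__X_XX_XXXXXX
XXX_____XXXX_
_X_X___X_XX__
XX_XX_XX___X_
________X_XX_
_______XX___X
X_____X__X_XX
_X___XXXXX__X
_XX_X_XXX_XXX
____X__X___X_
___XXXXXX_XXX

21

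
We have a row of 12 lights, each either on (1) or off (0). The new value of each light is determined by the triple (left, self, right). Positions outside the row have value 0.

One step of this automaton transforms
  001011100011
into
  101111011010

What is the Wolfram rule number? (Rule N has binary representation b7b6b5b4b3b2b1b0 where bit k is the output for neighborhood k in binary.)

position 5: 111 → 1  (bit 7 = 1)
position 6: 110 → 0  (bit 6 = 0)
position 3: 101 → 1  (bit 5 = 1)
position 7: 100 → 1  (bit 4 = 1)
position 4: 011 → 1  (bit 3 = 1)
position 2: 010 → 1  (bit 2 = 1)
position 1: 001 → 0  (bit 1 = 0)
position 0: 000 → 1  (bit 0 = 1)
bits b7..b0 = 10111101 = 189

189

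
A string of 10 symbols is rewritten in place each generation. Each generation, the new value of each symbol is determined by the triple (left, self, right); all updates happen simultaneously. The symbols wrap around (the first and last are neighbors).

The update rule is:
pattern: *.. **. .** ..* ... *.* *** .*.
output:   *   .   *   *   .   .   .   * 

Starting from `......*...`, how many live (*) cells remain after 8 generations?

4

.....***..
....**..*.
...**.****
*.**..*...
*.*.****.*
..*.*....*
***.**..**
....*.***.
count of *: 4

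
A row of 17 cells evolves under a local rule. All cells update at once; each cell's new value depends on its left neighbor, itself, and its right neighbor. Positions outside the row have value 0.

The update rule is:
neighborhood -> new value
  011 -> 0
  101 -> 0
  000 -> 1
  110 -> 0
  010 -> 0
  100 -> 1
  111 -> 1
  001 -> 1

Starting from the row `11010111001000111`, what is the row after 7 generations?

01100011111100010

00000010110111010
11111100000010001
01111011111101110
10110001111000101
00001110110111000
11110100000010111
01100011111100010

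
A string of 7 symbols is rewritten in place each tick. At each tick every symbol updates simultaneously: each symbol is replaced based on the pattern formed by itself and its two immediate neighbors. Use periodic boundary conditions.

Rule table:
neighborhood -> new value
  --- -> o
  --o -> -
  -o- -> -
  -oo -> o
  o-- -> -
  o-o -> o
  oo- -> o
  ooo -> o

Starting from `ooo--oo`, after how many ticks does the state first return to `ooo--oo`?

1

ooo--oo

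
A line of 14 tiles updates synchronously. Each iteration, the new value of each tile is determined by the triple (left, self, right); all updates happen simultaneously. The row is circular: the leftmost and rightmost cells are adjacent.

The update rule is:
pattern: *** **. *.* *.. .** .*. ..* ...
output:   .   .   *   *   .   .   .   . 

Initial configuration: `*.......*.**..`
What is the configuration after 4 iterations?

.*..*.......*.

.*.......*..*.
..*.......*..*
*..*.......*..
.*..*.......*.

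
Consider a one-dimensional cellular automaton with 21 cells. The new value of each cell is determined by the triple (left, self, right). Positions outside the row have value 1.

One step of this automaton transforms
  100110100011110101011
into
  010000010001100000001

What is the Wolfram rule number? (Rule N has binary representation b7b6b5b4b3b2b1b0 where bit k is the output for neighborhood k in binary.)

position 11: 111 → 1  (bit 7 = 1)
position 0: 110 → 0  (bit 6 = 0)
position 5: 101 → 0  (bit 5 = 0)
position 1: 100 → 1  (bit 4 = 1)
position 3: 011 → 0  (bit 3 = 0)
position 6: 010 → 0  (bit 2 = 0)
position 2: 001 → 0  (bit 1 = 0)
position 8: 000 → 0  (bit 0 = 0)
bits b7..b0 = 10010000 = 144

144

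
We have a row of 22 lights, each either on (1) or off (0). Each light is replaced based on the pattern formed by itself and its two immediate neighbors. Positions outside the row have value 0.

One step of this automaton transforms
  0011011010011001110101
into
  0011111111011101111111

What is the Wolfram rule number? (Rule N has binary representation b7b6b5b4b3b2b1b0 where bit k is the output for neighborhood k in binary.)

position 16: 111 → 1  (bit 7 = 1)
position 3: 110 → 1  (bit 6 = 1)
position 4: 101 → 1  (bit 5 = 1)
position 9: 100 → 1  (bit 4 = 1)
position 2: 011 → 1  (bit 3 = 1)
position 8: 010 → 1  (bit 2 = 1)
position 1: 001 → 0  (bit 1 = 0)
position 0: 000 → 0  (bit 0 = 0)
bits b7..b0 = 11111100 = 252

252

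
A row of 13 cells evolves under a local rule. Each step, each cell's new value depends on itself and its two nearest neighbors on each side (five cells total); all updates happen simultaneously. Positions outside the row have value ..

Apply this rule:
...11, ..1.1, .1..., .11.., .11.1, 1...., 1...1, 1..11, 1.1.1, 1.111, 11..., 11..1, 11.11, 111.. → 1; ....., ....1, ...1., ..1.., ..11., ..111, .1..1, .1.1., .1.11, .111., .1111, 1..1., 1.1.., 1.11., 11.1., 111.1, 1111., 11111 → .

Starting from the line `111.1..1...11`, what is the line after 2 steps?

.......1.....

........111.1
.......1.....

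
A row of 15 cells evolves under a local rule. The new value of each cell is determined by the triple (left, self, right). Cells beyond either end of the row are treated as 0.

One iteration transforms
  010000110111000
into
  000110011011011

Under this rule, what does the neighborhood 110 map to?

1

At position 7 the neighborhood is 110; the next row has 1 there.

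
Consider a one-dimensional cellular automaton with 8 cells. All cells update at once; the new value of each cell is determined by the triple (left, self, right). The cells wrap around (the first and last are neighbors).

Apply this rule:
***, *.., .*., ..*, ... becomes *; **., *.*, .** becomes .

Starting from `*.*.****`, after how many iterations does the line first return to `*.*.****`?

4

iteration 1: ..*..***
iteration 2: *****.*.
iteration 3: .***..*.
iteration 4: *.*.****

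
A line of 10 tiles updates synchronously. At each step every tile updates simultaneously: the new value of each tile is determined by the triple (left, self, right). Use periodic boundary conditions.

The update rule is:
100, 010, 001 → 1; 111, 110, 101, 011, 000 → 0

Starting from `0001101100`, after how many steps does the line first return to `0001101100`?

4

0010000010
0111000111
0000101000
0001101100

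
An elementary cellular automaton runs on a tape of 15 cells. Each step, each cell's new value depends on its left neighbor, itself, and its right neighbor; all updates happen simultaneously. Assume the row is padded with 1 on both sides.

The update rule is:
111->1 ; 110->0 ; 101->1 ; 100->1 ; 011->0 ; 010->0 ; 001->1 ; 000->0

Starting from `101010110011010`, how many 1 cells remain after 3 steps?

step 1: 010101001100101
step 2: 101010110011010  (repeats step 0; period 2)
step 3: 010101001100101
count of 1: 7

7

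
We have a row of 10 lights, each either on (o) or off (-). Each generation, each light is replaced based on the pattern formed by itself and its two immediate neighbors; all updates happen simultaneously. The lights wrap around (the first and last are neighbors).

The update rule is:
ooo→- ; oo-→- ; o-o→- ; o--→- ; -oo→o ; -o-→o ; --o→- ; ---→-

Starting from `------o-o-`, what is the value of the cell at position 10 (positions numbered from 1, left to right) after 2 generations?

------o-o-  (fixed point — unchanged through generation 2)
position 10 holds -

-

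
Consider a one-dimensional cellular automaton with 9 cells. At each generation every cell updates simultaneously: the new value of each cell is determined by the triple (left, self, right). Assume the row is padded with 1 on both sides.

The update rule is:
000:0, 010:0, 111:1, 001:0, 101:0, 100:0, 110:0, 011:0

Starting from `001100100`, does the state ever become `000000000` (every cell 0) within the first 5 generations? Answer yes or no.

yes

000000000
all cells are 0 at generation 1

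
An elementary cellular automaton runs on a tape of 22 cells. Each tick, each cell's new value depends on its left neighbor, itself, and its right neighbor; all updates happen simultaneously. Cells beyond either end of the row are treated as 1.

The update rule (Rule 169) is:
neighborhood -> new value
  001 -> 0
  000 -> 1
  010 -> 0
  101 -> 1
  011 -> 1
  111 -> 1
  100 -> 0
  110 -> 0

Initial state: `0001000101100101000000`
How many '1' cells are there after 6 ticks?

11

0100010011000010011110
1001000010011000011101
0000011000010011011011
0111010011000010110111
1110100010011001101111
1101001000010001011111
count of 1: 11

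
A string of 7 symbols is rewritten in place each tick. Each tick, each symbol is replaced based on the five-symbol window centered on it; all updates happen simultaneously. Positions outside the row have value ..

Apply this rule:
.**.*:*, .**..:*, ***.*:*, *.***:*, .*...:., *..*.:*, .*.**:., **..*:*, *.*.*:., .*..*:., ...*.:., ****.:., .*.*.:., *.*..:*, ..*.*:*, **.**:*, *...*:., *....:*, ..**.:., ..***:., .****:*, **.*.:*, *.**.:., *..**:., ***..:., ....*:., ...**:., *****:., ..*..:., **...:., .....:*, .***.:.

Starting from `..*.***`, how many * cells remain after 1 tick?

tick 1: ..*.*..
count of *: 2

2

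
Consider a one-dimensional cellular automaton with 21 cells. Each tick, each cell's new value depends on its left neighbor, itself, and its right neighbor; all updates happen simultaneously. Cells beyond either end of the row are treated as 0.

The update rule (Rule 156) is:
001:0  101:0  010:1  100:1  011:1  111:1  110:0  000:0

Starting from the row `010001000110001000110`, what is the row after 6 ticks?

010101010101101010101

tick 1: 011001100101001100101
tick 2: 010101010101101010101
tick 3: 010101010101001010101
tick 4: 010101010101101010101  (repeats tick 2; period 2)
tick 6: 010101010101101010101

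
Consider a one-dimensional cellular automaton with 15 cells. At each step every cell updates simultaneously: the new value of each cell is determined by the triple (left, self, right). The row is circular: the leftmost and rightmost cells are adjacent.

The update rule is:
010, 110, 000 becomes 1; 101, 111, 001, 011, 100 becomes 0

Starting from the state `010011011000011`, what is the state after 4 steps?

010101001001001

010001001011001
010101001001001
010101001001001  (fixed point — unchanged through step 4)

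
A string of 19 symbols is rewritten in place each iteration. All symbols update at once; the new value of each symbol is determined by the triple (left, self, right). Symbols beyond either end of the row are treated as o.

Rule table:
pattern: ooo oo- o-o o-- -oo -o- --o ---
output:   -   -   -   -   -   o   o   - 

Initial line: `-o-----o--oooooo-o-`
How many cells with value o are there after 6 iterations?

-o----oo-o-------o-
-o---o---o------oo-
-o--oo--oo-----o---
-o-o---o------oo--o
-o-o--oo-----o---o-
-o-o-o------oo--oo-
count of o: 7

7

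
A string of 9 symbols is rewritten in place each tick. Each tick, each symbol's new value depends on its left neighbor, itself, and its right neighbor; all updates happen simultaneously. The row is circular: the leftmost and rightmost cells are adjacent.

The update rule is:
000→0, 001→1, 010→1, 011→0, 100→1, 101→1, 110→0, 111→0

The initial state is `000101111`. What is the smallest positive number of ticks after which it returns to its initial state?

tick 1: 101110000
tick 2: 110001001
tick 3: 001011110
tick 4: 011100001
tick 5: 100010011
tick 6: 010111100
tick 7: 111000010
tick 8: 000100111
tick 9: 101111000
tick 10: 110000101
tick 11: 001001110
tick 12: 011110001
tick 13: 100001011
tick 14: 010011100
tick 15: 111100010
tick 16: 000010111
tick 17: 100111000
tick 18: 111000101
tick 19: 000101110
tick 20: 001110001
tick 21: 110001011
tick 22: 001011100
tick 23: 011100010
tick 24: 100010111
tick 25: 010111000
tick 26: 111000100
tick 27: 000101111

27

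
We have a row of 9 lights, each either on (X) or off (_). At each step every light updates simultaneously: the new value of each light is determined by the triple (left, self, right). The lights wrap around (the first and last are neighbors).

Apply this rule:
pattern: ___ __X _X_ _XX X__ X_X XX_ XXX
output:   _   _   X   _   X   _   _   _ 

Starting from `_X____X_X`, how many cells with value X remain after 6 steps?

2

_XX___X_X
___X__X_X
X__XX_X_X
_X____X__
_XX___XX_
___X____X
count of X: 2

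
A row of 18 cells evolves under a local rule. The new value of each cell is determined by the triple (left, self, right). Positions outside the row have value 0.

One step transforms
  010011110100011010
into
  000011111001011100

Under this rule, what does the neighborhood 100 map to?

At position 2 the neighborhood is 100; the next row has 0 there.

0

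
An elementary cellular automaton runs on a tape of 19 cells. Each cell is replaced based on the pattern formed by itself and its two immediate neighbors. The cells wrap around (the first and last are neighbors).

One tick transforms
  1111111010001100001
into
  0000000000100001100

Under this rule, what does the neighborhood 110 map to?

0

At position 6 the neighborhood is 110; the next row has 0 there.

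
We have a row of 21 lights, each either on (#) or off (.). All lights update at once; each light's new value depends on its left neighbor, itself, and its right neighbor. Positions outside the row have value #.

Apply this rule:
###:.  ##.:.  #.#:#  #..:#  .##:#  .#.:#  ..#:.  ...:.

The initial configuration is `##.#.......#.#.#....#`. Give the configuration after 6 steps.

#.#####..#.#...#.#..#

step 1: ..###......######...#
step 2: #.#..#.....#.....#..#
step 3: .###.##....##....##.#
step 4: ##..##.#...#.#...#.##
step 5: ..#.#.###..####..###.
step 6: #.#####..#.#...#.#..#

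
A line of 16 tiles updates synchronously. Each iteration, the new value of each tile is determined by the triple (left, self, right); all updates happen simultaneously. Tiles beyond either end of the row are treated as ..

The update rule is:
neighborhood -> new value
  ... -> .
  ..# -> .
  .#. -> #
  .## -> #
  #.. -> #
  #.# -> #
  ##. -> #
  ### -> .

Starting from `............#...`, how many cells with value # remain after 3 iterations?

............##..
............###.
............#.##
count of #: 3

3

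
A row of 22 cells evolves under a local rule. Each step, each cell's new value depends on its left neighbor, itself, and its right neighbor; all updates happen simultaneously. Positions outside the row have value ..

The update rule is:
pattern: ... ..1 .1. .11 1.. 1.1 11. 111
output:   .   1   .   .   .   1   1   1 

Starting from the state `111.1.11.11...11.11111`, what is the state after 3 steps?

.1.111.1.1.1.1.1.11.11

.111.1.11.1..1.11.1111
1.111.1.11..1.1.11.111
.1.111.1.1.1.1.1.11.11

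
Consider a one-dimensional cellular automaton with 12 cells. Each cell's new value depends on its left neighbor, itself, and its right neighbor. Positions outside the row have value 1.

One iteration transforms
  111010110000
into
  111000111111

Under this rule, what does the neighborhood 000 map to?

1

At position 9 the neighborhood is 000; the next row has 1 there.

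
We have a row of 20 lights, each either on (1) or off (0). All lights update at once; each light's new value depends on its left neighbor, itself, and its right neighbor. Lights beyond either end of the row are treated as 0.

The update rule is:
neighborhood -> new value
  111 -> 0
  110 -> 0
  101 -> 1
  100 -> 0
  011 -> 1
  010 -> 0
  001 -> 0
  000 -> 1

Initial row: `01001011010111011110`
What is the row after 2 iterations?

11110101011000100111

00000110101100110000
11110101011000100111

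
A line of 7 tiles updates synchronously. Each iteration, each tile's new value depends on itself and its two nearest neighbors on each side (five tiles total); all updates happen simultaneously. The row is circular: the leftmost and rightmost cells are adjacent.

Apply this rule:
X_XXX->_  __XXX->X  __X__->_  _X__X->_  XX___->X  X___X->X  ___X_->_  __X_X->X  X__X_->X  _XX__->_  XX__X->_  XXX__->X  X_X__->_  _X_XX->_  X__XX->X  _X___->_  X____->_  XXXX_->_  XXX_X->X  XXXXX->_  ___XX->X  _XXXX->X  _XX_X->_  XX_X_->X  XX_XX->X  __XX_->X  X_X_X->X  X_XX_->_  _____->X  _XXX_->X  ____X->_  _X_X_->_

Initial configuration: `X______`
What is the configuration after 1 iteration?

___XX__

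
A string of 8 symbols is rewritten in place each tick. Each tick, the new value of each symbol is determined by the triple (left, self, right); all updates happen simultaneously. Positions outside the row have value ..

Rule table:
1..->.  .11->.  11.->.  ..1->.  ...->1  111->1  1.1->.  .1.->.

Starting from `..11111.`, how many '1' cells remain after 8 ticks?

1..111..
....1..1
111.....
.1..1111
.....11.
1111....
.11..111
......1.
count of 1: 1

1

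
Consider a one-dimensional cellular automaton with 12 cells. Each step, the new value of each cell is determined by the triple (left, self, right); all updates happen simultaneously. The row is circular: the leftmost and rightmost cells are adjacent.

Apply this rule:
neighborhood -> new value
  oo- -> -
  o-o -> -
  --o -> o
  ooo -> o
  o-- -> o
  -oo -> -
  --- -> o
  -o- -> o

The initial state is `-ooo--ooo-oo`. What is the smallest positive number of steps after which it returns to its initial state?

5

step 1: --o-oo-o----
step 2: ooo----ooooo
step 3: oo-oooo-oooo
step 4: o---oo---ooo
step 5: -ooo--ooo-oo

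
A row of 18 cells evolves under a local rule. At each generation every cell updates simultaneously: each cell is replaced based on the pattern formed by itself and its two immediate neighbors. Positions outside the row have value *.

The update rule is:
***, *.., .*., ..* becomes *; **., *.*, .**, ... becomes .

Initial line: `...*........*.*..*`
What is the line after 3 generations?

generation 1: *.***......**.***.
generation 2: ...*.*....*....*..
generation 3: *.**.**..***..****

*.**.**..***..****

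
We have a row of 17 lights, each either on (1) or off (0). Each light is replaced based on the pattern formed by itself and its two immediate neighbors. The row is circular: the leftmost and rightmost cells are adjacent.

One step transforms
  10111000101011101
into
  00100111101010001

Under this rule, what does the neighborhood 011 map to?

1

At position 2 the neighborhood is 011; the next row has 1 there.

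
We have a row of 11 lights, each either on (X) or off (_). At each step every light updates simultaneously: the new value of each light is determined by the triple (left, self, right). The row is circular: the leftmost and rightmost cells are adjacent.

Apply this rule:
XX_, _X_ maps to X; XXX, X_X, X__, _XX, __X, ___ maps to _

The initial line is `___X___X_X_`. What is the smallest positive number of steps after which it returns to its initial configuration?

1

step 1: ___X___X_X_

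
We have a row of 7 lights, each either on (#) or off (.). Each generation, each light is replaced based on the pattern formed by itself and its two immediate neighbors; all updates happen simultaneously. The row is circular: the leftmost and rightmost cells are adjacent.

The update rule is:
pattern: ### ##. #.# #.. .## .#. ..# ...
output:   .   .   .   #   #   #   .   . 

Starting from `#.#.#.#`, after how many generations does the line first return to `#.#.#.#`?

2

..#.#.#
#.#.#.#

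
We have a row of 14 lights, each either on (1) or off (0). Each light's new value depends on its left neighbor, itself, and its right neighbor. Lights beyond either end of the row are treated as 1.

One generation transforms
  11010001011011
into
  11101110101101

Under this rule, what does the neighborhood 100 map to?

At position 4 the neighborhood is 100; the next row has 1 there.

1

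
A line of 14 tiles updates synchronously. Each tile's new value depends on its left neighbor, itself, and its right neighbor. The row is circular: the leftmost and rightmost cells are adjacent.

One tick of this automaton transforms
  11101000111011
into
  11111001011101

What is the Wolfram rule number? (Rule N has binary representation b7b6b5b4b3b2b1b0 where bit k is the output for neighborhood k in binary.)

230

position 0: 111 → 1  (bit 7 = 1)
position 2: 110 → 1  (bit 6 = 1)
position 3: 101 → 1  (bit 5 = 1)
position 5: 100 → 0  (bit 4 = 0)
position 8: 011 → 0  (bit 3 = 0)
position 4: 010 → 1  (bit 2 = 1)
position 7: 001 → 1  (bit 1 = 1)
position 6: 000 → 0  (bit 0 = 0)
bits b7..b0 = 11100110 = 230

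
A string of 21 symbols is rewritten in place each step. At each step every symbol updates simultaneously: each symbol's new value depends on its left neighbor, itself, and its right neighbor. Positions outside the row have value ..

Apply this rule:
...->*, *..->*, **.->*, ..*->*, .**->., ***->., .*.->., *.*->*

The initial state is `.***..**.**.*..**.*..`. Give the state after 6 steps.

.*.**.**.**.**.**.**.

*..***.**.**.**.**.**
.**..**.**.**.**.**.*
*.***.**.**.**.**.**.
.*..**.**.**.**.**.**
*.**.**.**.**.**.**.*
.*.**.**.**.**.**.**.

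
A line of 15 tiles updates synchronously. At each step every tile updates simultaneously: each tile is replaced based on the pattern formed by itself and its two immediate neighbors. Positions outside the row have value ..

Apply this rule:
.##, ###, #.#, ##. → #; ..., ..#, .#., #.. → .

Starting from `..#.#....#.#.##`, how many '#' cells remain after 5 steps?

4

...#......#.###
...........####
...........####  (fixed point — unchanged through step 5)
count of #: 4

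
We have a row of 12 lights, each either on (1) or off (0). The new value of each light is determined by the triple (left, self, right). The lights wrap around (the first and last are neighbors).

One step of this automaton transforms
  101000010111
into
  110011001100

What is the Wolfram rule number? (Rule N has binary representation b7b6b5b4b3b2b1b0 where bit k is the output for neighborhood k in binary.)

position 10: 111 → 0  (bit 7 = 0)
position 0: 110 → 1  (bit 6 = 1)
position 1: 101 → 1  (bit 5 = 1)
position 3: 100 → 0  (bit 4 = 0)
position 9: 011 → 1  (bit 3 = 1)
position 2: 010 → 0  (bit 2 = 0)
position 6: 001 → 0  (bit 1 = 0)
position 4: 000 → 1  (bit 0 = 1)
bits b7..b0 = 01101001 = 105

105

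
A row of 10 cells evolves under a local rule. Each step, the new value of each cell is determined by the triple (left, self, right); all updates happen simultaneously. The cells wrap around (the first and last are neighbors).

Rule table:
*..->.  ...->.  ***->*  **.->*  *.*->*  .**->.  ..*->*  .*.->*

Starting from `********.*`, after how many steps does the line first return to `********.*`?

10

step 1: *********.
step 2: .*********
step 3: *.********
step 4: **.*******
step 5: ***.******
step 6: ****.*****
step 7: *****.****
step 8: ******.***
step 9: *******.**
step 10: ********.*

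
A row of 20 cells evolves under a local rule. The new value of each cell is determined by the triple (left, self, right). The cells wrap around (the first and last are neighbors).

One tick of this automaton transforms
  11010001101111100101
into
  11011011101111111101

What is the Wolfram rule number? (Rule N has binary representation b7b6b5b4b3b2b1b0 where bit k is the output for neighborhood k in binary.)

222

position 0: 111 → 1  (bit 7 = 1)
position 1: 110 → 1  (bit 6 = 1)
position 2: 101 → 0  (bit 5 = 0)
position 4: 100 → 1  (bit 4 = 1)
position 7: 011 → 1  (bit 3 = 1)
position 3: 010 → 1  (bit 2 = 1)
position 6: 001 → 1  (bit 1 = 1)
position 5: 000 → 0  (bit 0 = 0)
bits b7..b0 = 11011110 = 222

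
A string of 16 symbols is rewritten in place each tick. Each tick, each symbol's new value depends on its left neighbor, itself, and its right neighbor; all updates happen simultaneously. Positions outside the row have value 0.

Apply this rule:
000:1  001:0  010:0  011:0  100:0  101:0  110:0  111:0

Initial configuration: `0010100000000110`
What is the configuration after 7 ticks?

1000001111110000

1000001111110000
0011100000000111
1000001111110000  (repeats tick 1; period 2)
tick 7: 1000001111110000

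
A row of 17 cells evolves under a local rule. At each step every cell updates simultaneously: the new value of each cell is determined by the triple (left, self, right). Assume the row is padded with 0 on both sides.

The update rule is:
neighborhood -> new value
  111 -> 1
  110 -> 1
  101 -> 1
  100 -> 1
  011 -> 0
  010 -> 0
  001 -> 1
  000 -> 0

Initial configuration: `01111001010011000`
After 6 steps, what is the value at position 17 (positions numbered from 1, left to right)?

1

10111110101101100
01011111010110110
10101111101011011
01010111110101101
10101011111010110
01010101111101011
position 17 holds 1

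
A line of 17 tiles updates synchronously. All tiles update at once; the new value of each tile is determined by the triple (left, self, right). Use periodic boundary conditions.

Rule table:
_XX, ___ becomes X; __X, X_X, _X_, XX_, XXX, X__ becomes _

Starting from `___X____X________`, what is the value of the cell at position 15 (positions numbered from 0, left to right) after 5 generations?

generation 1: XX___XX___XXXXXXX
generation 2: ___X_X__X_X______
generation 3: XX__________XXXXX
generation 4: ___XXXXXXXX_X____
generation 5: XX_X__________XXX
position 15 holds X

X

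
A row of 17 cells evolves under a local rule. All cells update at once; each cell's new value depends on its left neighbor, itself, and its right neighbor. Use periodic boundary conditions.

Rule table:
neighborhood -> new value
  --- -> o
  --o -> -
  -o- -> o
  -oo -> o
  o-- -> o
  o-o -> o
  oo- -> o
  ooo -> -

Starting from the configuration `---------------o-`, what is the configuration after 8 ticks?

oooooooooooooo-oo
-------------ooo-
oooooooooooo-o-oo
-----------ooooo-
oooooooooo-o---oo
---------ooooo-o-
oooooooo-o---oooo
-------ooooo-o---

-------ooooo-o---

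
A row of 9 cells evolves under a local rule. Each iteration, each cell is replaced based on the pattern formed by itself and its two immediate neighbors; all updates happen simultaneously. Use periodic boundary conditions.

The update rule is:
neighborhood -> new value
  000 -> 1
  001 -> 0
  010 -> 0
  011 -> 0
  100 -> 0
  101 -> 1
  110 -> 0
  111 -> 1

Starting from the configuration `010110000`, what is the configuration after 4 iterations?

010011110

iteration 1: 001000111
iteration 2: 000010010
iteration 3: 111000000
iteration 4: 010011110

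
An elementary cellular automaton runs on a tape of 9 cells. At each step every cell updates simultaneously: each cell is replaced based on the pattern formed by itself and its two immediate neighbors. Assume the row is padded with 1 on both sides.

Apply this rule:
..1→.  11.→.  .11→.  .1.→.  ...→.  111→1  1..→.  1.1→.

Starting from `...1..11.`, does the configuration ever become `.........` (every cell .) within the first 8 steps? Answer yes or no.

.........
all cells are . at step 1

yes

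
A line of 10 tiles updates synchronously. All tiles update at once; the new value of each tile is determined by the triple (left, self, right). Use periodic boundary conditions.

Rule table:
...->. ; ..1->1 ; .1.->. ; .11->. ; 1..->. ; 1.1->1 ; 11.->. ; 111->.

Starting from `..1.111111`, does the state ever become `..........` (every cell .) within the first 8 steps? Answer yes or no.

no

step 1: .1.1......
step 2: 1.1.......
step 3: .1.......1
step 4: 1.......1.
step 5: .......1.1
step 6: ......1.1.
step 7: .....1.1..
step 8: ....1.1...
step 8 is ....1.1..., still not uniform .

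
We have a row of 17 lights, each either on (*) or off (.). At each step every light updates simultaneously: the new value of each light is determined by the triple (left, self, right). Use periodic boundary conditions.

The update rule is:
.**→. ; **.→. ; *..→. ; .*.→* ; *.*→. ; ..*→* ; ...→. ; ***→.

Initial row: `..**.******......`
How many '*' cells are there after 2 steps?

2

.*...............
**...............
count of *: 2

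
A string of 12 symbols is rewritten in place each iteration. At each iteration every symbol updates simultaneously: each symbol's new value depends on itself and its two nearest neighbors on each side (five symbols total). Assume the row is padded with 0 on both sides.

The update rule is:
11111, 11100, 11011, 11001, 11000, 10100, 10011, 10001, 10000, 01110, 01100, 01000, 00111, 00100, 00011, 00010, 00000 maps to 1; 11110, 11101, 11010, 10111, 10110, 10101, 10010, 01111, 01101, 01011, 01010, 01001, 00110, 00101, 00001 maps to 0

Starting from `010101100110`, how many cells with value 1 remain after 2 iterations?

9

100000111011
111101110101
count of 1: 9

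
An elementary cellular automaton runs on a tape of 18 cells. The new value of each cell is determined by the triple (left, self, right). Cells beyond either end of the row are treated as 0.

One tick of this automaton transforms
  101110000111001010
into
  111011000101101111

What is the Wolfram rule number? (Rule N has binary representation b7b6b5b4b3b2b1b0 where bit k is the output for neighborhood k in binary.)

124

position 3: 111 → 0  (bit 7 = 0)
position 4: 110 → 1  (bit 6 = 1)
position 1: 101 → 1  (bit 5 = 1)
position 5: 100 → 1  (bit 4 = 1)
position 2: 011 → 1  (bit 3 = 1)
position 0: 010 → 1  (bit 2 = 1)
position 8: 001 → 0  (bit 1 = 0)
position 6: 000 → 0  (bit 0 = 0)
bits b7..b0 = 01111100 = 124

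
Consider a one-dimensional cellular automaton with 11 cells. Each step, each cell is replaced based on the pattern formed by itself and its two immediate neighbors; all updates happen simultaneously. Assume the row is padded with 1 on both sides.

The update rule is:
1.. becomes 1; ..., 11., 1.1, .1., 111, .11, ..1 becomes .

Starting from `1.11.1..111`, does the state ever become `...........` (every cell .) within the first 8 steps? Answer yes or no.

no

......1....
1......1...
.1......1..
..1......1.
1..1.......
.1..1......
..1..1.....
1..1..1....
step 8 is 1..1..1...., still not uniform .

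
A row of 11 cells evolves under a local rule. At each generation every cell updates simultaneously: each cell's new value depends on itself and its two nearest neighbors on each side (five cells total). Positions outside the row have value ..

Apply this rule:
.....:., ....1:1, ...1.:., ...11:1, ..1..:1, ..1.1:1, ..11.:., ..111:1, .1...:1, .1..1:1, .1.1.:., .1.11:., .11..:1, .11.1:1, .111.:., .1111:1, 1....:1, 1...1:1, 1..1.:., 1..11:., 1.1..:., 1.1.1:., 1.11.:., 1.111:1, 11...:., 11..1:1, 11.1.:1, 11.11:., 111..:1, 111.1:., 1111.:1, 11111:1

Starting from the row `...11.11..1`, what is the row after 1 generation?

.11.1..11.1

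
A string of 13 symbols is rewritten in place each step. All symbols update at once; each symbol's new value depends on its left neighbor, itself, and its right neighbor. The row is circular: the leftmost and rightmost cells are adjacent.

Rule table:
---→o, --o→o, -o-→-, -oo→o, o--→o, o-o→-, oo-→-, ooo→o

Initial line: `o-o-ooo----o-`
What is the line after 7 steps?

-oooo--oooooo

----oo-oooo--
ooooo--ooo-oo
oooo-oooo--oo
ooo--ooo-oooo
oo-oooo--oooo
o--ooo-oooooo
-oooo--oooooo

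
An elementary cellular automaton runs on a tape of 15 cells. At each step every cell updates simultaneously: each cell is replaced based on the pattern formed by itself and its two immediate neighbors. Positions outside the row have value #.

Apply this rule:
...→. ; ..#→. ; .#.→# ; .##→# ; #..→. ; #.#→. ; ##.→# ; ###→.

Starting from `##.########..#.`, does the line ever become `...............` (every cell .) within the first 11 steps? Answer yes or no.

no

.#.#......#..#.
.#.#......#..#.  (fixed point — unchanged through step 11)
step 11 is .#.#......#..#., still not uniform .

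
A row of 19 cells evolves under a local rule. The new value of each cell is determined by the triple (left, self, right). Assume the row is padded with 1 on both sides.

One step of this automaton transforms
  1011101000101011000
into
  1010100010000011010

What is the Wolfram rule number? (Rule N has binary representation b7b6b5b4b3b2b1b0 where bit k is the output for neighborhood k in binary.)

position 3: 111 → 0  (bit 7 = 0)
position 0: 110 → 1  (bit 6 = 1)
position 1: 101 → 0  (bit 5 = 0)
position 7: 100 → 0  (bit 4 = 0)
position 2: 011 → 1  (bit 3 = 1)
position 6: 010 → 0  (bit 2 = 0)
position 9: 001 → 0  (bit 1 = 0)
position 8: 000 → 1  (bit 0 = 1)
bits b7..b0 = 01001001 = 73

73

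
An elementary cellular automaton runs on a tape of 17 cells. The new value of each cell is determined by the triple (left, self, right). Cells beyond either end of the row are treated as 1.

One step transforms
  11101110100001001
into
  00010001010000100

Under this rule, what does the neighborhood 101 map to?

1

At position 3 the neighborhood is 101; the next row has 1 there.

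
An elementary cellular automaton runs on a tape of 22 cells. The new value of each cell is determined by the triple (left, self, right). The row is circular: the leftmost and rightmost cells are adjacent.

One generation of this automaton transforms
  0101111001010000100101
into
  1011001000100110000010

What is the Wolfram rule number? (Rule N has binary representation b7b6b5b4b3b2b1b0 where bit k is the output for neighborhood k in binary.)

position 4: 111 → 0  (bit 7 = 0)
position 6: 110 → 1  (bit 6 = 1)
position 0: 101 → 1  (bit 5 = 1)
position 7: 100 → 0  (bit 4 = 0)
position 3: 011 → 1  (bit 3 = 1)
position 1: 010 → 0  (bit 2 = 0)
position 8: 001 → 0  (bit 1 = 0)
position 13: 000 → 1  (bit 0 = 1)
bits b7..b0 = 01101001 = 105

105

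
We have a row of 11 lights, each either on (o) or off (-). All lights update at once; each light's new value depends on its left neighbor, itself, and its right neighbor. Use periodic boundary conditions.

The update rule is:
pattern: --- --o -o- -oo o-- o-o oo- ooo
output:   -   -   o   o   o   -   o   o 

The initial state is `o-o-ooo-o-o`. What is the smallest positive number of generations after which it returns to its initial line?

1

o-o-ooo-o-o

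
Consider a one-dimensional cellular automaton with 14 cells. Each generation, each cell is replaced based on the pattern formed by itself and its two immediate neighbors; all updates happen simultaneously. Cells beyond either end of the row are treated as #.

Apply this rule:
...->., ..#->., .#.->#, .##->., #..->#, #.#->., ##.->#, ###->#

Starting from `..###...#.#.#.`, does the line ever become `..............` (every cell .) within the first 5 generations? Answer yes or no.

no

#..###..#.#.#.
##..###.#.#.#.
###..##.#.#.#.
####..#.#.#.#.
#####.#.#.#.#.
generation 5 is #####.#.#.#.#., still not uniform .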